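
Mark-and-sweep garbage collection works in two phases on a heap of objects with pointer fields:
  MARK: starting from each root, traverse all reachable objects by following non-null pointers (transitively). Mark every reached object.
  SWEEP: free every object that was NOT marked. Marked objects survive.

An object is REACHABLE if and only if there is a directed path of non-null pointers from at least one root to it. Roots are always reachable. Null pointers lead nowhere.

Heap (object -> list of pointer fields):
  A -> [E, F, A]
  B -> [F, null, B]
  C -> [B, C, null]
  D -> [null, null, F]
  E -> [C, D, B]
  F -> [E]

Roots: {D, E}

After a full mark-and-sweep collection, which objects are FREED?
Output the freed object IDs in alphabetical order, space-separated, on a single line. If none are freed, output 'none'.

Roots: D E
Mark D: refs=null null F, marked=D
Mark E: refs=C D B, marked=D E
Mark F: refs=E, marked=D E F
Mark C: refs=B C null, marked=C D E F
Mark B: refs=F null B, marked=B C D E F
Unmarked (collected): A

Answer: A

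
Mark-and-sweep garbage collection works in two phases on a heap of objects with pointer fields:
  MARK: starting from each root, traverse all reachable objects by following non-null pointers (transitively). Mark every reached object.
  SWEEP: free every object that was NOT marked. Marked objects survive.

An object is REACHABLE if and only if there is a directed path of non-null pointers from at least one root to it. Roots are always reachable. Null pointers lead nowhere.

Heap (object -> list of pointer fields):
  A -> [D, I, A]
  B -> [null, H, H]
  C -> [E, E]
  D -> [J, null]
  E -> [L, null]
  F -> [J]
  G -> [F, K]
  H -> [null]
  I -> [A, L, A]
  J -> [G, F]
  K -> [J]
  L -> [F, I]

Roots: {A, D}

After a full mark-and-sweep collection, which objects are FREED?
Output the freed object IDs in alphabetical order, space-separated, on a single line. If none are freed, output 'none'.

Roots: A D
Mark A: refs=D I A, marked=A
Mark D: refs=J null, marked=A D
Mark I: refs=A L A, marked=A D I
Mark J: refs=G F, marked=A D I J
Mark L: refs=F I, marked=A D I J L
Mark G: refs=F K, marked=A D G I J L
Mark F: refs=J, marked=A D F G I J L
Mark K: refs=J, marked=A D F G I J K L
Unmarked (collected): B C E H

Answer: B C E H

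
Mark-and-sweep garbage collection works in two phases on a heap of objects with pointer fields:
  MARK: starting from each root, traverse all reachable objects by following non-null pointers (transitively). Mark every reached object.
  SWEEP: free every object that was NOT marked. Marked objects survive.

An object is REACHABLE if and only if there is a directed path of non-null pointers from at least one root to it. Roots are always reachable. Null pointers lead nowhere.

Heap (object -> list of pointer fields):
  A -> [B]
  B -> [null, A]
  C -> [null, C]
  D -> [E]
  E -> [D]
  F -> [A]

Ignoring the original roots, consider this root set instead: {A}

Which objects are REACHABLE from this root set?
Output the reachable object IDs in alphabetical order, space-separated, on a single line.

Roots: A
Mark A: refs=B, marked=A
Mark B: refs=null A, marked=A B
Unmarked (collected): C D E F

Answer: A B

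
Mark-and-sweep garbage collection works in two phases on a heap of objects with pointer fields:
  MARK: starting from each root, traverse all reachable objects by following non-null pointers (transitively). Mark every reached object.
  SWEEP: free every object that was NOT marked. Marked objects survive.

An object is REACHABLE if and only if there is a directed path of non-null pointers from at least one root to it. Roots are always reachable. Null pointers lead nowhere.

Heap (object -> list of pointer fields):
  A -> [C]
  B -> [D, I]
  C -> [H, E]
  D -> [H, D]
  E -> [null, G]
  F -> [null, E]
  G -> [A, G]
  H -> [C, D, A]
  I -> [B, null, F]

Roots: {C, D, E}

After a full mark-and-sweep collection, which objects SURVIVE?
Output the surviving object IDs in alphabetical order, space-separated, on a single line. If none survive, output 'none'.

Roots: C D E
Mark C: refs=H E, marked=C
Mark D: refs=H D, marked=C D
Mark E: refs=null G, marked=C D E
Mark H: refs=C D A, marked=C D E H
Mark G: refs=A G, marked=C D E G H
Mark A: refs=C, marked=A C D E G H
Unmarked (collected): B F I

Answer: A C D E G H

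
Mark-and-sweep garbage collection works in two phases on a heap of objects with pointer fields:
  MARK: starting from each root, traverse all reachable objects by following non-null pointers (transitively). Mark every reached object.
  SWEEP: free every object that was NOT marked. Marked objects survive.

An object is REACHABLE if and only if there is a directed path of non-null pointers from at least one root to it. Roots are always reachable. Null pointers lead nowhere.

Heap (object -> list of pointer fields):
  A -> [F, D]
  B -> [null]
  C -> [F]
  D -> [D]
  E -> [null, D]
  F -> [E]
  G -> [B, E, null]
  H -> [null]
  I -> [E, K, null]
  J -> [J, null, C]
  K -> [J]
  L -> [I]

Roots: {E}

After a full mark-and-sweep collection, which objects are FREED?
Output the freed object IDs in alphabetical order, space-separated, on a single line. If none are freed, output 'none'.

Answer: A B C F G H I J K L

Derivation:
Roots: E
Mark E: refs=null D, marked=E
Mark D: refs=D, marked=D E
Unmarked (collected): A B C F G H I J K L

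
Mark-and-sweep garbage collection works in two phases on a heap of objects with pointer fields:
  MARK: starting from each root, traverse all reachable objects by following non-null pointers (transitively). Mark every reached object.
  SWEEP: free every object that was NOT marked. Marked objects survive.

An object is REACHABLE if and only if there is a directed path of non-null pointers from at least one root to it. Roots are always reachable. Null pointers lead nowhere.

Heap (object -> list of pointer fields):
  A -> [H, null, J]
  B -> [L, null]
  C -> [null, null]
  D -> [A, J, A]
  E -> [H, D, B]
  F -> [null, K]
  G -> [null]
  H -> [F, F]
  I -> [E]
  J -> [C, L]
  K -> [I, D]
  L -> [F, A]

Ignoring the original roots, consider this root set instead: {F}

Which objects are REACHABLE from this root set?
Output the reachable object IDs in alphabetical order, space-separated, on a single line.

Roots: F
Mark F: refs=null K, marked=F
Mark K: refs=I D, marked=F K
Mark I: refs=E, marked=F I K
Mark D: refs=A J A, marked=D F I K
Mark E: refs=H D B, marked=D E F I K
Mark A: refs=H null J, marked=A D E F I K
Mark J: refs=C L, marked=A D E F I J K
Mark H: refs=F F, marked=A D E F H I J K
Mark B: refs=L null, marked=A B D E F H I J K
Mark C: refs=null null, marked=A B C D E F H I J K
Mark L: refs=F A, marked=A B C D E F H I J K L
Unmarked (collected): G

Answer: A B C D E F H I J K L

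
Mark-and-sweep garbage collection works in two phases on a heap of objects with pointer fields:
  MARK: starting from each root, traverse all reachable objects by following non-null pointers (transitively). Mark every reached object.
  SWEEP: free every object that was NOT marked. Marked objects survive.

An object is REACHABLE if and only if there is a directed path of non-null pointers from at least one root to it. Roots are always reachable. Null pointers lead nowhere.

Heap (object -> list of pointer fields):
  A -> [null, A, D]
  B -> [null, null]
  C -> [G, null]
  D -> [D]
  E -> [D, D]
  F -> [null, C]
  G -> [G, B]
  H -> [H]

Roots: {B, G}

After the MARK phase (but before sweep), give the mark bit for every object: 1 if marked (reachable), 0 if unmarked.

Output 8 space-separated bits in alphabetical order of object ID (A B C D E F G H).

Roots: B G
Mark B: refs=null null, marked=B
Mark G: refs=G B, marked=B G
Unmarked (collected): A C D E F H

Answer: 0 1 0 0 0 0 1 0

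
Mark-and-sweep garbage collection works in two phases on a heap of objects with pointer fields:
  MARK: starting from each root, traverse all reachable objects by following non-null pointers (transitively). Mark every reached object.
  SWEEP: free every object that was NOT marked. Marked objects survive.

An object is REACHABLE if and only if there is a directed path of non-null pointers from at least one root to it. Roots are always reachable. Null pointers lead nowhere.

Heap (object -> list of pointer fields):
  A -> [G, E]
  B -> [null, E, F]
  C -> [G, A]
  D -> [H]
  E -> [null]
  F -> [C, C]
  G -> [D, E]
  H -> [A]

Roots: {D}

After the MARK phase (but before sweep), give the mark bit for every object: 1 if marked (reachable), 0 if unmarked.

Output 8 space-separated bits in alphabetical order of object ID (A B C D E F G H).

Roots: D
Mark D: refs=H, marked=D
Mark H: refs=A, marked=D H
Mark A: refs=G E, marked=A D H
Mark G: refs=D E, marked=A D G H
Mark E: refs=null, marked=A D E G H
Unmarked (collected): B C F

Answer: 1 0 0 1 1 0 1 1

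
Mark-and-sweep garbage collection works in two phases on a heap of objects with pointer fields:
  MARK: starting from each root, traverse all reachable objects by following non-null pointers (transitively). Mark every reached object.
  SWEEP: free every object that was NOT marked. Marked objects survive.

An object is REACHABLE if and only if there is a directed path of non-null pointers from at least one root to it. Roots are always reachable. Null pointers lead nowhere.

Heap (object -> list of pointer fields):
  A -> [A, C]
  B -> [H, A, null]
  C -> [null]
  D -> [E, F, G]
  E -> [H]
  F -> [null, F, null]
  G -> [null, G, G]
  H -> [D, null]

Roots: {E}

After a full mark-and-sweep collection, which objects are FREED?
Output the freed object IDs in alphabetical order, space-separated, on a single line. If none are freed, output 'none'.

Answer: A B C

Derivation:
Roots: E
Mark E: refs=H, marked=E
Mark H: refs=D null, marked=E H
Mark D: refs=E F G, marked=D E H
Mark F: refs=null F null, marked=D E F H
Mark G: refs=null G G, marked=D E F G H
Unmarked (collected): A B C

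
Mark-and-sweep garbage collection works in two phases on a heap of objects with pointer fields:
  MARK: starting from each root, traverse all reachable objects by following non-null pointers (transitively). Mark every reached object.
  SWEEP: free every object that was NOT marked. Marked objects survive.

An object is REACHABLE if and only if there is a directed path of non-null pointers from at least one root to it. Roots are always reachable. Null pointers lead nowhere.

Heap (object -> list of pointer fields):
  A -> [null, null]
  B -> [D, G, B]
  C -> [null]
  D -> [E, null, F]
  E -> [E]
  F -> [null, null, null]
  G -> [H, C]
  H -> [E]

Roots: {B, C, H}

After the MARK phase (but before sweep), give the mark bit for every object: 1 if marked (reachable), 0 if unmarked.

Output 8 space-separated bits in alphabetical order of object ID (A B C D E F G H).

Roots: B C H
Mark B: refs=D G B, marked=B
Mark C: refs=null, marked=B C
Mark H: refs=E, marked=B C H
Mark D: refs=E null F, marked=B C D H
Mark G: refs=H C, marked=B C D G H
Mark E: refs=E, marked=B C D E G H
Mark F: refs=null null null, marked=B C D E F G H
Unmarked (collected): A

Answer: 0 1 1 1 1 1 1 1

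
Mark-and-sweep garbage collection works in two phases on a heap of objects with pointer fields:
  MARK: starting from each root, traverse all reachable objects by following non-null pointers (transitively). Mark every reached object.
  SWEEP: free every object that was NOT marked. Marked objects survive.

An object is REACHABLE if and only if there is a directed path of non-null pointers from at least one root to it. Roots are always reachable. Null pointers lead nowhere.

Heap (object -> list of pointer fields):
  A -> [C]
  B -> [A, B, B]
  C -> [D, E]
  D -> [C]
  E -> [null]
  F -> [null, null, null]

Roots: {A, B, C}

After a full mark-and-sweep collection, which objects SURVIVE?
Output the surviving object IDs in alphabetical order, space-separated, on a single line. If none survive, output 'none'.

Answer: A B C D E

Derivation:
Roots: A B C
Mark A: refs=C, marked=A
Mark B: refs=A B B, marked=A B
Mark C: refs=D E, marked=A B C
Mark D: refs=C, marked=A B C D
Mark E: refs=null, marked=A B C D E
Unmarked (collected): F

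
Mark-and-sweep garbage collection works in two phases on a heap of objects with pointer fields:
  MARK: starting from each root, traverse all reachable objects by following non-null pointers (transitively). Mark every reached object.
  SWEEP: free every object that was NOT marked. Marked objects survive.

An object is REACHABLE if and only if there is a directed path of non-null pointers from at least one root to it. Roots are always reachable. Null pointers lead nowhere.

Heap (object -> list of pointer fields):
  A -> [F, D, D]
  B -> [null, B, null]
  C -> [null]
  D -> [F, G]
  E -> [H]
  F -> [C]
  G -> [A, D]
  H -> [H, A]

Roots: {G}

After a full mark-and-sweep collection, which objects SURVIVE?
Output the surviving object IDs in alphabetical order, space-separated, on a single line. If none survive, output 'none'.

Answer: A C D F G

Derivation:
Roots: G
Mark G: refs=A D, marked=G
Mark A: refs=F D D, marked=A G
Mark D: refs=F G, marked=A D G
Mark F: refs=C, marked=A D F G
Mark C: refs=null, marked=A C D F G
Unmarked (collected): B E H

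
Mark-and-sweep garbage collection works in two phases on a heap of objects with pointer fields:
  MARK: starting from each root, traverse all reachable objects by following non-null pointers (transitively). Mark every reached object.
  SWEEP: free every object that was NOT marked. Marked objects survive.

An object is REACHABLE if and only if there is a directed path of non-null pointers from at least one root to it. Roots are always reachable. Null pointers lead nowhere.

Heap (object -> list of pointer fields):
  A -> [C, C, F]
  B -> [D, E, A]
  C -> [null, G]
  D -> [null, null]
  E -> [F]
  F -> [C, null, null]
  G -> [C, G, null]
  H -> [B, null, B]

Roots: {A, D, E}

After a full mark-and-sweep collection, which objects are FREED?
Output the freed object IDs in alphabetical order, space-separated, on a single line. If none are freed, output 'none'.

Roots: A D E
Mark A: refs=C C F, marked=A
Mark D: refs=null null, marked=A D
Mark E: refs=F, marked=A D E
Mark C: refs=null G, marked=A C D E
Mark F: refs=C null null, marked=A C D E F
Mark G: refs=C G null, marked=A C D E F G
Unmarked (collected): B H

Answer: B H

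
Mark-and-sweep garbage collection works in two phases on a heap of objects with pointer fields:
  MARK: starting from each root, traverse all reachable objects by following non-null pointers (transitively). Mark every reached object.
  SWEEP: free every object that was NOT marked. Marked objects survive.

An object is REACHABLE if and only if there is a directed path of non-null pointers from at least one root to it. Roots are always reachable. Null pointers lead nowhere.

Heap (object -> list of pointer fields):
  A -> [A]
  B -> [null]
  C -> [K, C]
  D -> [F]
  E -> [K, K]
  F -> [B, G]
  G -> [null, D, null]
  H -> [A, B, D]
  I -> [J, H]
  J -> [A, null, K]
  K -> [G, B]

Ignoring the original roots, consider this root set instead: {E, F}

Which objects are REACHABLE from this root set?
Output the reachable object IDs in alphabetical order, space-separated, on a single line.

Answer: B D E F G K

Derivation:
Roots: E F
Mark E: refs=K K, marked=E
Mark F: refs=B G, marked=E F
Mark K: refs=G B, marked=E F K
Mark B: refs=null, marked=B E F K
Mark G: refs=null D null, marked=B E F G K
Mark D: refs=F, marked=B D E F G K
Unmarked (collected): A C H I J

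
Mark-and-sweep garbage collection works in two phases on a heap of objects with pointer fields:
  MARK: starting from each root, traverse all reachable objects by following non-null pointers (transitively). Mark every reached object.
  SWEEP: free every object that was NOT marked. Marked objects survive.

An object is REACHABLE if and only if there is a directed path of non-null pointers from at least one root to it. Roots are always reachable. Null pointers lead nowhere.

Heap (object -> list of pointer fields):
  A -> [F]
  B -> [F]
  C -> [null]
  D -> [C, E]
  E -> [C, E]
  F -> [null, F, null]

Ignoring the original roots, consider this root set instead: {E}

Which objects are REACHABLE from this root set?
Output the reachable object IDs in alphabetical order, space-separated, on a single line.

Answer: C E

Derivation:
Roots: E
Mark E: refs=C E, marked=E
Mark C: refs=null, marked=C E
Unmarked (collected): A B D F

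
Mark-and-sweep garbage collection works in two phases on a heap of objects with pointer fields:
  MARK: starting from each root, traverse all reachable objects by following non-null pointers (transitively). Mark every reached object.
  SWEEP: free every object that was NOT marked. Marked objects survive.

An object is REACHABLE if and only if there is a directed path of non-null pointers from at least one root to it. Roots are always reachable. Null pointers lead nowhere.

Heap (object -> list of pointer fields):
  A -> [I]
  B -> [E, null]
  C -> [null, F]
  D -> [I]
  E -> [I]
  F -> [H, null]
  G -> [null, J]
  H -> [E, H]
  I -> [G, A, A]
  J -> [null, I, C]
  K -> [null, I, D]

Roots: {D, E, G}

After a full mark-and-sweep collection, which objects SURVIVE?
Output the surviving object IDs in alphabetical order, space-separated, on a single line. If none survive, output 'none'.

Answer: A C D E F G H I J

Derivation:
Roots: D E G
Mark D: refs=I, marked=D
Mark E: refs=I, marked=D E
Mark G: refs=null J, marked=D E G
Mark I: refs=G A A, marked=D E G I
Mark J: refs=null I C, marked=D E G I J
Mark A: refs=I, marked=A D E G I J
Mark C: refs=null F, marked=A C D E G I J
Mark F: refs=H null, marked=A C D E F G I J
Mark H: refs=E H, marked=A C D E F G H I J
Unmarked (collected): B K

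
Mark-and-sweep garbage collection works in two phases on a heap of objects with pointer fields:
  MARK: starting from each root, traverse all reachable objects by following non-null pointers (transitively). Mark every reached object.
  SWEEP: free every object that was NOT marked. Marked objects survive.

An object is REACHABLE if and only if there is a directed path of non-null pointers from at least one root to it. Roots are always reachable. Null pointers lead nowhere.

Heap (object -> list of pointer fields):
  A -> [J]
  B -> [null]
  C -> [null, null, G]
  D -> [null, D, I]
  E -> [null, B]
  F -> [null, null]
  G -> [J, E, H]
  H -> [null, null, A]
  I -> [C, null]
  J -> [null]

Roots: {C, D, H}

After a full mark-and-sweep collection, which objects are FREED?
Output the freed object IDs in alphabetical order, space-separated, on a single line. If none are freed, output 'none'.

Roots: C D H
Mark C: refs=null null G, marked=C
Mark D: refs=null D I, marked=C D
Mark H: refs=null null A, marked=C D H
Mark G: refs=J E H, marked=C D G H
Mark I: refs=C null, marked=C D G H I
Mark A: refs=J, marked=A C D G H I
Mark J: refs=null, marked=A C D G H I J
Mark E: refs=null B, marked=A C D E G H I J
Mark B: refs=null, marked=A B C D E G H I J
Unmarked (collected): F

Answer: F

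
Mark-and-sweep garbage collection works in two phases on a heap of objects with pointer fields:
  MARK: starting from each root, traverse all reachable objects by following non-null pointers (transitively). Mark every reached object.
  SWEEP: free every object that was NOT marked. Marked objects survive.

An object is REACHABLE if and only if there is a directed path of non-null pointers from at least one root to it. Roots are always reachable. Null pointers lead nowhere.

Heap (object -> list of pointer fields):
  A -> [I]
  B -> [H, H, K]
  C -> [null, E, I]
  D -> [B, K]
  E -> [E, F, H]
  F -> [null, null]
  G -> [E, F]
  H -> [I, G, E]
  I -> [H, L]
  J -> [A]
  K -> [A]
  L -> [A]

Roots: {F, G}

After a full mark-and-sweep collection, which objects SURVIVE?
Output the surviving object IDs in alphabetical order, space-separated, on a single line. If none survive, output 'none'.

Answer: A E F G H I L

Derivation:
Roots: F G
Mark F: refs=null null, marked=F
Mark G: refs=E F, marked=F G
Mark E: refs=E F H, marked=E F G
Mark H: refs=I G E, marked=E F G H
Mark I: refs=H L, marked=E F G H I
Mark L: refs=A, marked=E F G H I L
Mark A: refs=I, marked=A E F G H I L
Unmarked (collected): B C D J K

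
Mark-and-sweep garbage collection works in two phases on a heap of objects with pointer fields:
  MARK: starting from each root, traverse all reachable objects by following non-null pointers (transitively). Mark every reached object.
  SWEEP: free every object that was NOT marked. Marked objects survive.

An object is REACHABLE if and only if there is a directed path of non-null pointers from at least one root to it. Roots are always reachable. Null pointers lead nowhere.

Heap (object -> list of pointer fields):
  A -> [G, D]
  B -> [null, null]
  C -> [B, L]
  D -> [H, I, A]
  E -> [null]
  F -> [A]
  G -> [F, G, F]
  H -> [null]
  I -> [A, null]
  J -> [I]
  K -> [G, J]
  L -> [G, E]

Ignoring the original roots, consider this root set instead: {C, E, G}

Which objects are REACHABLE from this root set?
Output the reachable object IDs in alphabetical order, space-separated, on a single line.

Roots: C E G
Mark C: refs=B L, marked=C
Mark E: refs=null, marked=C E
Mark G: refs=F G F, marked=C E G
Mark B: refs=null null, marked=B C E G
Mark L: refs=G E, marked=B C E G L
Mark F: refs=A, marked=B C E F G L
Mark A: refs=G D, marked=A B C E F G L
Mark D: refs=H I A, marked=A B C D E F G L
Mark H: refs=null, marked=A B C D E F G H L
Mark I: refs=A null, marked=A B C D E F G H I L
Unmarked (collected): J K

Answer: A B C D E F G H I L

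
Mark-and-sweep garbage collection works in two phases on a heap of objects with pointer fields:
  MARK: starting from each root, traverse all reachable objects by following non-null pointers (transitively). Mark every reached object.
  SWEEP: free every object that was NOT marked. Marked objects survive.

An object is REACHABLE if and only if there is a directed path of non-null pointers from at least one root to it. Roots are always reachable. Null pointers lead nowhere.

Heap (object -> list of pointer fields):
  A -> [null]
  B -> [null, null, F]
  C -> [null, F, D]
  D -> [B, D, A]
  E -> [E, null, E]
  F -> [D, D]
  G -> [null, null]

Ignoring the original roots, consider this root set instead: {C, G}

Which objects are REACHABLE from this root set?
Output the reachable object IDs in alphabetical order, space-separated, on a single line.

Answer: A B C D F G

Derivation:
Roots: C G
Mark C: refs=null F D, marked=C
Mark G: refs=null null, marked=C G
Mark F: refs=D D, marked=C F G
Mark D: refs=B D A, marked=C D F G
Mark B: refs=null null F, marked=B C D F G
Mark A: refs=null, marked=A B C D F G
Unmarked (collected): E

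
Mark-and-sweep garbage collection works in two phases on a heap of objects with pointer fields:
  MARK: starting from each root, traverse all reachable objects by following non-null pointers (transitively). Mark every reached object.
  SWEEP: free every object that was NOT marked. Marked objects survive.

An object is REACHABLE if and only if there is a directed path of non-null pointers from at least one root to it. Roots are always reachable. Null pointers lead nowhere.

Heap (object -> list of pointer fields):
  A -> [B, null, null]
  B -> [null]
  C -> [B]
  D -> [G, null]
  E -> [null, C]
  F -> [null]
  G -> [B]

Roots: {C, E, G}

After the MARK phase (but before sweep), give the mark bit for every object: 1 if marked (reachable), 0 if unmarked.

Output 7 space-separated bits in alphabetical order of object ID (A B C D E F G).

Roots: C E G
Mark C: refs=B, marked=C
Mark E: refs=null C, marked=C E
Mark G: refs=B, marked=C E G
Mark B: refs=null, marked=B C E G
Unmarked (collected): A D F

Answer: 0 1 1 0 1 0 1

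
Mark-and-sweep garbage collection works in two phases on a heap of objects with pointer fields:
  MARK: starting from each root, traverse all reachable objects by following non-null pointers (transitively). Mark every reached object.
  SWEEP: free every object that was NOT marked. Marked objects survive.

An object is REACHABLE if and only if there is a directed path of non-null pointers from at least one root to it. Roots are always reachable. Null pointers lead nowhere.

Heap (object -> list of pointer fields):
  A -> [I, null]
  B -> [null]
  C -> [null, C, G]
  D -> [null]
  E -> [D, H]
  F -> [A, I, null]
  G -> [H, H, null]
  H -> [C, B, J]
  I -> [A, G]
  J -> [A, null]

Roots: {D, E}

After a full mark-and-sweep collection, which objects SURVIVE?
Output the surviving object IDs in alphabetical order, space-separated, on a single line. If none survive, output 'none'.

Answer: A B C D E G H I J

Derivation:
Roots: D E
Mark D: refs=null, marked=D
Mark E: refs=D H, marked=D E
Mark H: refs=C B J, marked=D E H
Mark C: refs=null C G, marked=C D E H
Mark B: refs=null, marked=B C D E H
Mark J: refs=A null, marked=B C D E H J
Mark G: refs=H H null, marked=B C D E G H J
Mark A: refs=I null, marked=A B C D E G H J
Mark I: refs=A G, marked=A B C D E G H I J
Unmarked (collected): F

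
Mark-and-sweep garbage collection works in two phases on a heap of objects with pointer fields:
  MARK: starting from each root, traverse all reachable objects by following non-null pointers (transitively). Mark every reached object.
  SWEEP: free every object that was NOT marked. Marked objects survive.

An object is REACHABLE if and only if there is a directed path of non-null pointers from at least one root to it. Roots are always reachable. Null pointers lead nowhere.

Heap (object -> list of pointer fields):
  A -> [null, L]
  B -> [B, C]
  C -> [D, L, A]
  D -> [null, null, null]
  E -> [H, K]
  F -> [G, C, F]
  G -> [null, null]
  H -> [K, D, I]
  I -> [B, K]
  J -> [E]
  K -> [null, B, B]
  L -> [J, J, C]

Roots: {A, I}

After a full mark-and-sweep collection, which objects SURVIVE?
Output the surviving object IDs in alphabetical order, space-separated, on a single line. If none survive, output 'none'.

Answer: A B C D E H I J K L

Derivation:
Roots: A I
Mark A: refs=null L, marked=A
Mark I: refs=B K, marked=A I
Mark L: refs=J J C, marked=A I L
Mark B: refs=B C, marked=A B I L
Mark K: refs=null B B, marked=A B I K L
Mark J: refs=E, marked=A B I J K L
Mark C: refs=D L A, marked=A B C I J K L
Mark E: refs=H K, marked=A B C E I J K L
Mark D: refs=null null null, marked=A B C D E I J K L
Mark H: refs=K D I, marked=A B C D E H I J K L
Unmarked (collected): F G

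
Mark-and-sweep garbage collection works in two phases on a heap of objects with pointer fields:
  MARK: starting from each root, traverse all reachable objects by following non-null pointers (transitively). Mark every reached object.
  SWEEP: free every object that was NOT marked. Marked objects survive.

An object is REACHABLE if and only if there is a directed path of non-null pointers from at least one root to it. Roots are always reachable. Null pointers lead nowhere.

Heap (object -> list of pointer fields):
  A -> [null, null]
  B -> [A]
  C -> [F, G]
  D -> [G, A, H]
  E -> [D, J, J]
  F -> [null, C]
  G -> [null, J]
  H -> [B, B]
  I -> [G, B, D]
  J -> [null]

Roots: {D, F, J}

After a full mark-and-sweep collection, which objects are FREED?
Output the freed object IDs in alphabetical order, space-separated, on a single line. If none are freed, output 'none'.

Answer: E I

Derivation:
Roots: D F J
Mark D: refs=G A H, marked=D
Mark F: refs=null C, marked=D F
Mark J: refs=null, marked=D F J
Mark G: refs=null J, marked=D F G J
Mark A: refs=null null, marked=A D F G J
Mark H: refs=B B, marked=A D F G H J
Mark C: refs=F G, marked=A C D F G H J
Mark B: refs=A, marked=A B C D F G H J
Unmarked (collected): E I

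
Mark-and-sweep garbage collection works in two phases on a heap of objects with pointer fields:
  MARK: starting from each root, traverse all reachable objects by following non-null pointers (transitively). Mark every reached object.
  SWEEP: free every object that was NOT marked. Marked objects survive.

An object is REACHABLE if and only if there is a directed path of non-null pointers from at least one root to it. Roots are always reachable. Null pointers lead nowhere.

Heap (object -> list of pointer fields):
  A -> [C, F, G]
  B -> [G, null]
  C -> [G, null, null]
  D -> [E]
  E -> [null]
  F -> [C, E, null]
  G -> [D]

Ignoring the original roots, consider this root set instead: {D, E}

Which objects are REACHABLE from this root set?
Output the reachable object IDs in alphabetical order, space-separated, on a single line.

Roots: D E
Mark D: refs=E, marked=D
Mark E: refs=null, marked=D E
Unmarked (collected): A B C F G

Answer: D E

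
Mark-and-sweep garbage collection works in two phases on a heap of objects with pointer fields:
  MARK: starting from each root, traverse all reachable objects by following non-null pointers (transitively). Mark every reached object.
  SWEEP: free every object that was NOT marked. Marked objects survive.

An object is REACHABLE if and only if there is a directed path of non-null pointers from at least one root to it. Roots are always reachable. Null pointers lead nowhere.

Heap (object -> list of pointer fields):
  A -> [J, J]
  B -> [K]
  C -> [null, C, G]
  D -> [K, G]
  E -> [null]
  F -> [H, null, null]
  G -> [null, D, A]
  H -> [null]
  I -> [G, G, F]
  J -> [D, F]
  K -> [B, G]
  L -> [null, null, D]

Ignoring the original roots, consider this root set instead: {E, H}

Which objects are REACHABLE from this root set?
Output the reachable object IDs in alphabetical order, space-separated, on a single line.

Answer: E H

Derivation:
Roots: E H
Mark E: refs=null, marked=E
Mark H: refs=null, marked=E H
Unmarked (collected): A B C D F G I J K L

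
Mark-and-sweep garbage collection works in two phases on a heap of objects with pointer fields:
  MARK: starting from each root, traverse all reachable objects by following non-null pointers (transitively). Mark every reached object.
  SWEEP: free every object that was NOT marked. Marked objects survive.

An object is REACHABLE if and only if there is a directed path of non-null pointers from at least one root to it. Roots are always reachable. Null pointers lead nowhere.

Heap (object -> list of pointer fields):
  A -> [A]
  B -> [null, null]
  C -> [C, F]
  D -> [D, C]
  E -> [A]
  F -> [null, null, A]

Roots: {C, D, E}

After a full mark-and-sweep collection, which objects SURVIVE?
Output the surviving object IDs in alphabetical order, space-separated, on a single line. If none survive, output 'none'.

Roots: C D E
Mark C: refs=C F, marked=C
Mark D: refs=D C, marked=C D
Mark E: refs=A, marked=C D E
Mark F: refs=null null A, marked=C D E F
Mark A: refs=A, marked=A C D E F
Unmarked (collected): B

Answer: A C D E F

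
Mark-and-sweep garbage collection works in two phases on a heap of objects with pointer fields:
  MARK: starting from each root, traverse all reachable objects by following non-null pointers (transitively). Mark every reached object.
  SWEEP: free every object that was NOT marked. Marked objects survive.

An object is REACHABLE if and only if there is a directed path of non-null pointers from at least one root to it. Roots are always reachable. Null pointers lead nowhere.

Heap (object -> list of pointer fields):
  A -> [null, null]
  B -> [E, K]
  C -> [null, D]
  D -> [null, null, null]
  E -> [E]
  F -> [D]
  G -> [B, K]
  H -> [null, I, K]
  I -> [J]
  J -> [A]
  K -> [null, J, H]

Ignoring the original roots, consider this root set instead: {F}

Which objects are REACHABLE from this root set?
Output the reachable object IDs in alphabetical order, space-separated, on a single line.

Roots: F
Mark F: refs=D, marked=F
Mark D: refs=null null null, marked=D F
Unmarked (collected): A B C E G H I J K

Answer: D F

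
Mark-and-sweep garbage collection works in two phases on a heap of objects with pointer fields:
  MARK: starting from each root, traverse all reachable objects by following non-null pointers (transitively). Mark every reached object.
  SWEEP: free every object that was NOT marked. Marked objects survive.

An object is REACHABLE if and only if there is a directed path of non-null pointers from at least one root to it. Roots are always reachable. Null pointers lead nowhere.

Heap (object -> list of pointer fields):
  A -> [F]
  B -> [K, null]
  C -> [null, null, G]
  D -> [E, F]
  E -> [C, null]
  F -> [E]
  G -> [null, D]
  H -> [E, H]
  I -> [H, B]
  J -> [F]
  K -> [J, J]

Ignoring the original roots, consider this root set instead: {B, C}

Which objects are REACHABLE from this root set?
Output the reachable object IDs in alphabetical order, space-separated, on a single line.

Answer: B C D E F G J K

Derivation:
Roots: B C
Mark B: refs=K null, marked=B
Mark C: refs=null null G, marked=B C
Mark K: refs=J J, marked=B C K
Mark G: refs=null D, marked=B C G K
Mark J: refs=F, marked=B C G J K
Mark D: refs=E F, marked=B C D G J K
Mark F: refs=E, marked=B C D F G J K
Mark E: refs=C null, marked=B C D E F G J K
Unmarked (collected): A H I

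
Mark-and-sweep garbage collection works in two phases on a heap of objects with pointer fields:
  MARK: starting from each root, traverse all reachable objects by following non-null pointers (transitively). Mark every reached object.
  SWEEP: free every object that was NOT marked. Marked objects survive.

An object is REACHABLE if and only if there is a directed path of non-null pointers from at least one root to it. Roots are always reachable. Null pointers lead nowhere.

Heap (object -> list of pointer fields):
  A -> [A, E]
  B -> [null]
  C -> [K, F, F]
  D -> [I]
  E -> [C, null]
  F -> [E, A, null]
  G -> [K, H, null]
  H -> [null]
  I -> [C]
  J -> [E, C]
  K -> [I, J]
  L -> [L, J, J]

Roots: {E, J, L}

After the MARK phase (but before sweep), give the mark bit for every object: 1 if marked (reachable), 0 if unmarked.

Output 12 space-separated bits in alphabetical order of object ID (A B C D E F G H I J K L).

Answer: 1 0 1 0 1 1 0 0 1 1 1 1

Derivation:
Roots: E J L
Mark E: refs=C null, marked=E
Mark J: refs=E C, marked=E J
Mark L: refs=L J J, marked=E J L
Mark C: refs=K F F, marked=C E J L
Mark K: refs=I J, marked=C E J K L
Mark F: refs=E A null, marked=C E F J K L
Mark I: refs=C, marked=C E F I J K L
Mark A: refs=A E, marked=A C E F I J K L
Unmarked (collected): B D G H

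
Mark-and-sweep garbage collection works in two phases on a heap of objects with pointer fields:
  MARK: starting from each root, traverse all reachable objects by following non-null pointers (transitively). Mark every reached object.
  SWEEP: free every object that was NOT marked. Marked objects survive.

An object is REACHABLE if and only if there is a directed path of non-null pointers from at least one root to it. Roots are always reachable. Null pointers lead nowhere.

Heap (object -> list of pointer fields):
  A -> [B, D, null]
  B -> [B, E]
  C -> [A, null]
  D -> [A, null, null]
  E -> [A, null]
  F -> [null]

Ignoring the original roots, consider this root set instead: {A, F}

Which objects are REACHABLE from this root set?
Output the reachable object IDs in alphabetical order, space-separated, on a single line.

Answer: A B D E F

Derivation:
Roots: A F
Mark A: refs=B D null, marked=A
Mark F: refs=null, marked=A F
Mark B: refs=B E, marked=A B F
Mark D: refs=A null null, marked=A B D F
Mark E: refs=A null, marked=A B D E F
Unmarked (collected): C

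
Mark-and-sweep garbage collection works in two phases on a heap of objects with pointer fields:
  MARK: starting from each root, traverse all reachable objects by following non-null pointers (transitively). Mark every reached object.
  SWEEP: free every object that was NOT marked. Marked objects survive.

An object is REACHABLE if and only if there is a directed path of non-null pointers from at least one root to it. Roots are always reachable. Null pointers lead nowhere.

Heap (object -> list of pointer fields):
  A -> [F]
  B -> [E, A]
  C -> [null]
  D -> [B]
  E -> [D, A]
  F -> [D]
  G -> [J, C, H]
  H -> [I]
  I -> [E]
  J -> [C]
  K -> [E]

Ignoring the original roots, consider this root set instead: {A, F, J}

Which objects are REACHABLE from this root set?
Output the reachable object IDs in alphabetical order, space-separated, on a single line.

Answer: A B C D E F J

Derivation:
Roots: A F J
Mark A: refs=F, marked=A
Mark F: refs=D, marked=A F
Mark J: refs=C, marked=A F J
Mark D: refs=B, marked=A D F J
Mark C: refs=null, marked=A C D F J
Mark B: refs=E A, marked=A B C D F J
Mark E: refs=D A, marked=A B C D E F J
Unmarked (collected): G H I K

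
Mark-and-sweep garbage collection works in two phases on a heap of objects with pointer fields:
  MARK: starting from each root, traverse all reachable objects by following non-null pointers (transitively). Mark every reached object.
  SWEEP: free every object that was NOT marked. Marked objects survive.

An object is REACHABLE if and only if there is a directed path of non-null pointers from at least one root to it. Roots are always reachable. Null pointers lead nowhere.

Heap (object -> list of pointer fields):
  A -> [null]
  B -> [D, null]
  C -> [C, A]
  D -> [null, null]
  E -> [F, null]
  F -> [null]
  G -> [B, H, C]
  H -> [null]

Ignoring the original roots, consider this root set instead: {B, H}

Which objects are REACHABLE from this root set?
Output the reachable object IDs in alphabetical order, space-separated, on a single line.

Answer: B D H

Derivation:
Roots: B H
Mark B: refs=D null, marked=B
Mark H: refs=null, marked=B H
Mark D: refs=null null, marked=B D H
Unmarked (collected): A C E F G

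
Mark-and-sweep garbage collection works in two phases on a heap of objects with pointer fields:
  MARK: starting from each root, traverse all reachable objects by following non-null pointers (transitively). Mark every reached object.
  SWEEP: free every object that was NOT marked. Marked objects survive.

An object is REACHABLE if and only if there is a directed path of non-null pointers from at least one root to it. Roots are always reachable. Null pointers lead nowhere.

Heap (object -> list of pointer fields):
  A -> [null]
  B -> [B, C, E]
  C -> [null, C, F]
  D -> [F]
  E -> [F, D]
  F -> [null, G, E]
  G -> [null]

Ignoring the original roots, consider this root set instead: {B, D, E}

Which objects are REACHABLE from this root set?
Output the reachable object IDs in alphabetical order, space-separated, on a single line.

Answer: B C D E F G

Derivation:
Roots: B D E
Mark B: refs=B C E, marked=B
Mark D: refs=F, marked=B D
Mark E: refs=F D, marked=B D E
Mark C: refs=null C F, marked=B C D E
Mark F: refs=null G E, marked=B C D E F
Mark G: refs=null, marked=B C D E F G
Unmarked (collected): A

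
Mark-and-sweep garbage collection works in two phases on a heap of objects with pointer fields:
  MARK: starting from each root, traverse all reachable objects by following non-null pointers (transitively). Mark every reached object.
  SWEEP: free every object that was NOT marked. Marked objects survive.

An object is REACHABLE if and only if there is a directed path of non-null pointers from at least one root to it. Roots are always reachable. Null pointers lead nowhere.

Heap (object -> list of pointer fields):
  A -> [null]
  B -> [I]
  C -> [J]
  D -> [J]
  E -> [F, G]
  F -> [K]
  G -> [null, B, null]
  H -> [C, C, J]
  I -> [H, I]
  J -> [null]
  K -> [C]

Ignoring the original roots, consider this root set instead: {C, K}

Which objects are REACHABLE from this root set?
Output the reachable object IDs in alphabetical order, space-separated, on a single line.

Roots: C K
Mark C: refs=J, marked=C
Mark K: refs=C, marked=C K
Mark J: refs=null, marked=C J K
Unmarked (collected): A B D E F G H I

Answer: C J K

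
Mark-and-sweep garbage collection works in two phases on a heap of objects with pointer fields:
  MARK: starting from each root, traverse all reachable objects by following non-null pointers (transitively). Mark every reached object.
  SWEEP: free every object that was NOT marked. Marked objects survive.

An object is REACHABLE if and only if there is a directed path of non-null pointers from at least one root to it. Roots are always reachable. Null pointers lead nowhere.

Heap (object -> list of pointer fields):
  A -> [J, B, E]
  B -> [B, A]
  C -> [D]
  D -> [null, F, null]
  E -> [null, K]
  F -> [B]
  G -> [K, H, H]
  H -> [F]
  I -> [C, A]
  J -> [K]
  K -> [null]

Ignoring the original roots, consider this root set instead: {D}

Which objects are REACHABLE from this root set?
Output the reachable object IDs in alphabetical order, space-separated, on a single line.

Answer: A B D E F J K

Derivation:
Roots: D
Mark D: refs=null F null, marked=D
Mark F: refs=B, marked=D F
Mark B: refs=B A, marked=B D F
Mark A: refs=J B E, marked=A B D F
Mark J: refs=K, marked=A B D F J
Mark E: refs=null K, marked=A B D E F J
Mark K: refs=null, marked=A B D E F J K
Unmarked (collected): C G H I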